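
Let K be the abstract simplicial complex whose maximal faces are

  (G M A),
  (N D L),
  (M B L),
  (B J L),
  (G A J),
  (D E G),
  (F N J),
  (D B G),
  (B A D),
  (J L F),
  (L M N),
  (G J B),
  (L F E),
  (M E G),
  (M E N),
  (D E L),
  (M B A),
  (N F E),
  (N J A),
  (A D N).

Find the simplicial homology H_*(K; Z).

Order the vertices as A < B < D < E < F < G < J < L < M < N. Listing each simplex with vertices in this order, K has dimension 2 with simplices:

  0-simplices (10): A, B, D, E, F, G, J, L, M, N
  1-simplices (30): AB, AD, AG, AJ, AM, AN, BD, BG, BJ, BL, BM, DE, DG, DL, DN, EF, EG, EL, EM, EN, FJ, FL, FN, GJ, GM, JL, JN, LM, LN, MN
  2-simplices (20): ABD, ABM, ADN, AGJ, AGM, AJN, BDG, BGJ, BJL, BLM, DEG, DEL, DLN, EFL, EFN, EGM, EMN, FJL, FJN, LMN

Hence C_0 ≅ Z^10, C_1 ≅ Z^30, C_2 ≅ Z^20.

∂_1: C_1 → C_0 sends each edge [p,q] (with p < q) to q − p. For instance
  ∂FN = N − F.
This gives a 10×30 integer matrix of rank 9; reducing to Smith normal form yields diagonal entries (1,1,1,1,1,1,1,1,1).

Boundary ∂_2: C_2 → C_1 sends each 2-simplex [p,q,r] to [q,r] − [p,r] + [p,q]. For instance
  ∂EGM = GM − EM + EG,
  ∂AJN = JN − AN + AJ.
The resulting 30×20 matrix has rank 20, and its Smith normal form has invariant factors (1,1,1,1,1,1,1,1,1,1,1,1,1,1,1,1,1,1,1,2).

Now H_k = ker ∂_k / im ∂_{k+1}, so:

  H_0: rank C_0 − rank ∂_1 = 10 − 9 = 1, and the invariant factors of ∂_1 are all 1, so H_0 = Z.
  H_1: rank ker ∂_1 − rank ∂_2 = (30 − 9) − 20 = 1, and ∂_2 has invariant factor 2 > 1, so H_1 = Z ⊕ Z/2.
  H_2: rank ker ∂_2 − rank ∂_3 = (20 − 20) − 0 = 0, and there is no ∂_3, so H_2 = 0.

H_0 ≅ Z,  H_1 ≅ Z ⊕ Z/2,  H_2 = 0.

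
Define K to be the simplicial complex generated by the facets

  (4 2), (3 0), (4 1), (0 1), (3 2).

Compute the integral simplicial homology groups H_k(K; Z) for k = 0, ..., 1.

Take the total order 0 < 1 < 2 < 3 < 4 on the vertex set. Then K (dimension 1) consists of the simplices:

  0-simplices (5): [0], [1], [2], [3], [4]
  1-simplices (5): [0,1], [0,3], [1,4], [2,3], [2,4]

so the chain groups are C_0 ≅ Z^5, C_1 ≅ Z^5.

The boundary map ∂_1: C_1 → C_0 sends each edge [p,q] (with p < q) to q − p. For instance
  ∂[0,3] = [3] − [0].
This gives a 5×5 integer matrix of rank 4; reducing to Smith normal form yields diagonal entries (1,1,1,1).

Now H_k = ker ∂_k / im ∂_{k+1}, so:

  H_0: rank C_0 − rank ∂_1 = 5 − 4 = 1, and the invariant factors of ∂_1 are all 1, so H_0 = Z.
  H_1: rank ker ∂_1 − rank ∂_2 = (5 − 4) − 0 = 1, and there is no ∂_2, so H_1 = Z.

H_0 = Z,  H_1 = Z.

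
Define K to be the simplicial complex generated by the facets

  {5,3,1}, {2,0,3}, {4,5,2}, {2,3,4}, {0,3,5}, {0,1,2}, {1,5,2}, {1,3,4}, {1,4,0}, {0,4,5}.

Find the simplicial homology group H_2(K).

K has 6 vertices, 15 edges, 10 triangles.
rank ∂_2 = 10, rank ∂_3 = 0 ⇒ b_2 = 10 − 10 − 0 = 0. So H_2 = 0.

H_2 ≅ 0.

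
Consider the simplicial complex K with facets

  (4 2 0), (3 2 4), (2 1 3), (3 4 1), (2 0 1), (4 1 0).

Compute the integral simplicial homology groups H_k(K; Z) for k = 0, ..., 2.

We work with the vertex ordering 0 < 1 < 2 < 3 < 4. The simplices of K, each written with vertices in increasing order, are:

  0-simplices (5): [0], [1], [2], [3], [4]
  1-simplices (9): [0,1], [0,2], [0,4], [1,2], [1,3], [1,4], [2,3], [2,4], [3,4]
  2-simplices (6): [0,1,2], [0,1,4], [0,2,4], [1,2,3], [1,3,4], [2,3,4]

giving chain groups C_0 ≅ Z^5, C_1 ≅ Z^9, C_2 ≅ Z^6.

Boundary ∂_1: C_1 → C_0 sends each edge [p,q] (with p < q) to q − p.
This gives a 5×9 integer matrix of rank 4; reducing to Smith normal form yields diagonal entries (1,1,1,1).

Boundary ∂_2: C_2 → C_1 maps a triangle to the signed sum of its edges. For instance
  ∂[0,2,4] = [2,4] − [0,4] + [0,2],
  ∂[0,1,4] = [1,4] − [0,4] + [0,1].
The 9×6 boundary matrix has rank 5 and Smith normal form diag(1,1,1,1,1).

Reading off H_k = ker ∂_k / im ∂_{k+1}:

  H_0: rank C_0 − rank ∂_1 = 5 − 4 = 1, and the invariant factors of ∂_1 are all 1, so H_0 ≅ Z.
  H_1: rank ker ∂_1 − rank ∂_2 = (9 − 4) − 5 = 0, and the invariant factors of ∂_2 are all 1, so H_1 ≅ 0.
  H_2: rank ker ∂_2 − rank ∂_3 = (6 − 5) − 0 = 1, and there is no ∂_3, so H_2 ≅ Z.

H_0 = Z,  H_1 = 0,  H_2 = Z.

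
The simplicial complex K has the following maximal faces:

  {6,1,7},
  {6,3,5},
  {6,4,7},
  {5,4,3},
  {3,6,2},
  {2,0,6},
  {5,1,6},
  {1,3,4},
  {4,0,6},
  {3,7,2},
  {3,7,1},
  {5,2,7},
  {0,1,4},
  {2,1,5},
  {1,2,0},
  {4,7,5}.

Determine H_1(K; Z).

H_1 ≅ Z^2.

Take the total order 0 < 1 < 2 < 3 < 4 < 5 < 6 < 7 on the vertex set. Then K (dimension 2) consists of the simplices:

  0-simplices (8): [0], [1], [2], [3], [4], [5], [6], [7]
  1-simplices (24): (24 of them)
  2-simplices (16): [0,1,2], [0,1,4], [0,2,6], [0,4,6], [1,2,5], [1,3,4], [1,3,7], [1,5,6], [1,6,7], [2,3,6], [2,3,7], [2,5,7], [3,4,5], [3,5,6], [4,5,7], [4,6,7]

Hence C_0 ≅ Z^8, C_1 ≅ Z^24, C_2 ≅ Z^16.

Boundary ∂_1: C_1 → C_0 maps an edge to its endpoints' difference, ∂[p,q] = q − p. For instance
  ∂[0,6] = [6] − [0].
This gives a 8×24 integer matrix of rank 7; reducing to Smith normal form yields diagonal entries (1,1,1,1,1,1,1).

∂_2: C_2 → C_1 maps a triangle to the signed sum of its edges. For instance
  ∂[0,4,6] = [4,6] − [0,6] + [0,4],
  ∂[2,5,7] = [5,7] − [2,7] + [2,5].
The 24×16 boundary matrix has rank 15 and Smith normal form diag(1,1,1,1,1,1,1,1,1,1,1,1,1,1,1).

Computing H_k = (kernel of ∂_k) / (image of ∂_{k+1}):

  H_1: rank ker ∂_1 − rank ∂_2 = (24 − 7) − 15 = 2, and the invariant factors of ∂_2 are all 1, so H_1 = Z^2.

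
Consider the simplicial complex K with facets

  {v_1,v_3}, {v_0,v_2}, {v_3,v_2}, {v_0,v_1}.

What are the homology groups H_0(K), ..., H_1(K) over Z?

H_0 ≅ Z,  H_1 ≅ Z.

K has 4 vertices, 4 edges.
rank ∂_0 = 0, rank ∂_1 = 3 ⇒ b_0 = 4 − 0 − 3 = 1; all invariant factors of ∂_1 are 1 so no torsion. So H_0 ≅ Z.
rank ∂_1 = 3, rank ∂_2 = 0 ⇒ b_1 = 4 − 3 − 0 = 1. So H_1 ≅ Z.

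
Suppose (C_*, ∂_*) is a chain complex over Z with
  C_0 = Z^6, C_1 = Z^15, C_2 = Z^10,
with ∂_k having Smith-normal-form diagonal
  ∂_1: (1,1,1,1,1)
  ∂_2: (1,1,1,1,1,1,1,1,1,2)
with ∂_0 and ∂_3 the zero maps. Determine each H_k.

H_0: b_0 = 6 − 0 − 5 = 1; torsion from ∂_1 factors > 1: none. So H_0 = Z.
H_1: b_1 = 15 − 5 − 10 = 0; torsion from ∂_2 factors > 1: [2]. So H_1 = Z/2.
H_2: b_2 = 10 − 10 − 0 = 0; torsion from ∂_3 factors > 1: none. So H_2 = 0.

H_0 = Z,  H_1 = Z/2,  H_2 = 0.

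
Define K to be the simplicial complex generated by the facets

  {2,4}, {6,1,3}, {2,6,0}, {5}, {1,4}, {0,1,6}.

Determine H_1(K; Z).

H_1 ≅ Z.

Order the vertices as 0 < 1 < 2 < 3 < 4 < 5 < 6. Listing each simplex with vertices in this order, K has dimension 2 with simplices:

  0-simplices (7): [0], [1], [2], [3], [4], [5], [6]
  1-simplices (9): [0,1], [0,2], [0,6], [1,3], [1,4], [1,6], [2,4], [2,6], [3,6]
  2-simplices (3): [0,1,6], [0,2,6], [1,3,6]

so the chain groups are C_0 ≅ Z^7, C_1 ≅ Z^9, C_2 ≅ Z^3.

∂_1: C_1 → C_0 sends each edge [p,q] (with p < q) to q − p.
The resulting 7×9 matrix has rank 5, and its Smith normal form has invariant factors (1,1,1,1,1).

The boundary map ∂_2: C_2 → C_1 maps a triangle to the signed sum of its edges. For instance
  ∂[0,2,6] = [2,6] − [0,6] + [0,2],
  ∂[0,1,6] = [1,6] − [0,6] + [0,1].
The 9×3 boundary matrix has rank 3 and Smith normal form diag(1,1,1).

From H_k ≅ ker(∂_k) / im(∂_{k+1}) we obtain:

  H_1: rank ker ∂_1 − rank ∂_2 = (9 − 5) − 3 = 1, and the invariant factors of ∂_2 are all 1, so H_1 ≅ Z.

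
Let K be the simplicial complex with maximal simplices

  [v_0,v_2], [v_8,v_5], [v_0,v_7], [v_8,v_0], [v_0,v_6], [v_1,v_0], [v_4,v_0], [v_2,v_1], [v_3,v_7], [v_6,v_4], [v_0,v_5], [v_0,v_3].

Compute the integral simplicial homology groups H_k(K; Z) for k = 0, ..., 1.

K has 9 vertices, 12 edges.
rank ∂_0 = 0, rank ∂_1 = 8 ⇒ b_0 = 9 − 0 − 8 = 1; all invariant factors of ∂_1 are 1 so no torsion. So H_0 ≅ Z.
rank ∂_1 = 8, rank ∂_2 = 0 ⇒ b_1 = 12 − 8 − 0 = 4. So H_1 ≅ Z^4.

H_0 = Z,  H_1 = Z^4.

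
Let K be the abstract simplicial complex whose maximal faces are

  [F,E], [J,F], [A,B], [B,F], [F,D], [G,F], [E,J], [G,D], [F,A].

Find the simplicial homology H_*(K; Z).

H_0 = Z,  H_1 = Z^3.

Take the total order A < B < D < E < F < G < J on the vertex set. Then K (dimension 1) consists of the simplices:

  0-simplices (7): A, B, D, E, F, G, J
  1-simplices (9): AB, AF, BF, DF, DG, EF, EJ, FG, FJ

giving chain groups C_0 ≅ Z^7, C_1 ≅ Z^9.

The boundary map ∂_1: C_1 → C_0 sends each edge [p,q] (with p < q) to q − p. For instance
  ∂FG = G − F.
As a 7×9 matrix over Z this has rank 6, with invariant factors (1,1,1,1,1,1).

Reading off H_k = ker ∂_k / im ∂_{k+1}:

  H_0: rank C_0 − rank ∂_1 = 7 − 6 = 1, and the invariant factors of ∂_1 are all 1, so H_0 ≅ Z.
  H_1: rank ker ∂_1 − rank ∂_2 = (9 − 6) − 0 = 3, and there is no ∂_2, so H_1 ≅ Z^3.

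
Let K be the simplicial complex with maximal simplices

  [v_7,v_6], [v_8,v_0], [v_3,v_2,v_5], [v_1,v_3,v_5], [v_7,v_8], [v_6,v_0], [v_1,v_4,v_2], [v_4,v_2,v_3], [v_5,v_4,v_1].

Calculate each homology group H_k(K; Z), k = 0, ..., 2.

H_0 ≅ Z^2,  H_1 ≅ Z^2,  H_2 = 0.

Take the total order v_0 < v_1 < v_2 < v_3 < v_4 < v_5 < v_6 < v_7 < v_8 on the vertex set. Then K (dimension 2) consists of the simplices:

  0-simplices (9): [v_0], [v_1], [v_2], [v_3], [v_4], [v_5], [v_6], [v_7], [v_8]
  1-simplices (14): [v_0,v_6], [v_0,v_8], [v_1,v_2], [v_1,v_3], [v_1,v_4], [v_1,v_5], [v_2,v_3], [v_2,v_4], [v_2,v_5], [v_3,v_4], [v_3,v_5], [v_4,v_5], [v_6,v_7], [v_7,v_8]
  2-simplices (5): [v_1,v_2,v_4], [v_1,v_3,v_5], [v_1,v_4,v_5], [v_2,v_3,v_4], [v_2,v_3,v_5]

Hence C_0 ≅ Z^9, C_1 ≅ Z^14, C_2 ≅ Z^5.

∂_1: C_1 → C_0 is given by ∂[p,q] = [q] − [p]. For instance
  ∂[v_3,v_4] = [v_4] − [v_3].
As a 9×14 matrix over Z this has rank 7, with invariant factors (1,1,1,1,1,1,1).

Boundary ∂_2: C_2 → C_1 acts by ∂[p,q,r] = [q,r] − [p,r] + [p,q]. For instance
  ∂[v_1,v_4,v_5] = [v_4,v_5] − [v_1,v_5] + [v_1,v_4],
  ∂[v_1,v_3,v_5] = [v_3,v_5] − [v_1,v_5] + [v_1,v_3].
The 14×5 boundary matrix has rank 5 and Smith normal form diag(1,1,1,1,1).

Reading off H_k = ker ∂_k / im ∂_{k+1}:

  H_0: rank C_0 − rank ∂_1 = 9 − 7 = 2, and the invariant factors of ∂_1 are all 1, so H_0 = Z^2.
  H_1: rank ker ∂_1 − rank ∂_2 = (14 − 7) − 5 = 2, and the invariant factors of ∂_2 are all 1, so H_1 = Z^2.
  H_2: rank ker ∂_2 − rank ∂_3 = (5 − 5) − 0 = 0, and there is no ∂_3, so H_2 = 0.

As a check, the Euler characteristic is 9 − 14 + 5 = 0, which agrees with 2 − 2 + 0 = 0.
(K is a triangulation of the disjoint union of the Möbius band and the circle S^1.)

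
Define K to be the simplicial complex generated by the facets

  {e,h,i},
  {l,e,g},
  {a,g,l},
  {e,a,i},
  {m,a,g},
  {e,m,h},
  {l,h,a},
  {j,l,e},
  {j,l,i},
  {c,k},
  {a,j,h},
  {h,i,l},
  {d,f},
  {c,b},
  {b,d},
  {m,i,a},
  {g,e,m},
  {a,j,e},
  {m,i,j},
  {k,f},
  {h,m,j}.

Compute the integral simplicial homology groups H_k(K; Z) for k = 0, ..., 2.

H_0 ≅ Z^2,  H_1 ≅ Z^3,  H_2 ≅ Z.

Take the total order a < b < c < d < e < f < g < h < i < j < k < l < m on the vertex set. Then K (dimension 2) consists of the simplices:

  0-simplices (13): a, b, c, d, e, f, g, h, i, j, k, l, m
  1-simplices (29): ae, ag, ah, ai, aj, al, am, bc, bd, ck, df, eg, eh, ei, ej, el, em, fk, gl, gm, hi, hj, hl, hm, ij, il, im, jl, jm
  2-simplices (16): aei, aej, agl, agm, ahj, ahl, aim, egl, egm, ehi, ehm, ejl, hil, hjm, ijl, ijm

so the chain groups are C_0 ≅ Z^13, C_1 ≅ Z^29, C_2 ≅ Z^16.

∂_1: C_1 → C_0 is given by ∂[p,q] = [q] − [p].
The resulting 13×29 matrix has rank 11, and its Smith normal form has invariant factors (1,1,1,1,1,1,1,1,1,1,1).

Boundary ∂_2: C_2 → C_1 acts by ∂[p,q,r] = [q,r] − [p,r] + [p,q]. For instance
  ∂hil = il − hl + hi,
  ∂egm = gm − em + eg.
As a 29×16 matrix over Z this has rank 15, with invariant factors (1,1,1,1,1,1,1,1,1,1,1,1,1,1,1).

Computing H_k = (kernel of ∂_k) / (image of ∂_{k+1}):

  H_0: rank C_0 − rank ∂_1 = 13 − 11 = 2, and the invariant factors of ∂_1 are all 1, so H_0 ≅ Z^2.
  H_1: rank ker ∂_1 − rank ∂_2 = (29 − 11) − 15 = 3, and the invariant factors of ∂_2 are all 1, so H_1 ≅ Z^3.
  H_2: rank ker ∂_2 − rank ∂_3 = (16 − 15) − 0 = 1, and there is no ∂_3, so H_2 ≅ Z.

As a check, the Euler characteristic is 13 − 29 + 16 = 0, which agrees with 2 − 3 + 1 = 0.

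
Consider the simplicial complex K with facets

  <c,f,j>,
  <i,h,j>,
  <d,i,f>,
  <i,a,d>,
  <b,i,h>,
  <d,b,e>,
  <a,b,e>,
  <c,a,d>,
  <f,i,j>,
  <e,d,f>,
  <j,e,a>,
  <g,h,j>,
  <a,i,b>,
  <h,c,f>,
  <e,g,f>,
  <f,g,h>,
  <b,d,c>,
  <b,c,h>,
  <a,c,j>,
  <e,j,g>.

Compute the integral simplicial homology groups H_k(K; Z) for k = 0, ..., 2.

Take the total order a < b < c < d < e < f < g < h < i < j on the vertex set. Then K (dimension 2) consists of the simplices:

  0-simplices (10): a, b, c, d, e, f, g, h, i, j
  1-simplices (30): ab, ac, ad, ae, ai, aj, bc, bd, be, bh, bi, cd, cf, ch, cj, de, df, di, ef, eg, ej, fg, fh, fi, fj, gh, gj, hi, hj, ij
  2-simplices (20): abe, abi, acd, acj, adi, aej, bcd, bch, bde, bhi, cfh, cfj, def, dfi, efg, egj, fgh, fij, ghj, hij

so the chain groups are C_0 ≅ Z^10, C_1 ≅ Z^30, C_2 ≅ Z^20.

Boundary ∂_1: C_1 → C_0 sends each edge [p,q] (with p < q) to q − p.
This gives a 10×30 integer matrix of rank 9; reducing to Smith normal form yields diagonal entries (1,1,1,1,1,1,1,1,1).

∂_2: C_2 → C_1 sends each 2-simplex [p,q,r] to [q,r] − [p,r] + [p,q]. For instance
  ∂egj = gj − ej + eg,
  ∂fgh = gh − fh + fg.
The 30×20 boundary matrix has rank 20 and Smith normal form diag(1,1,1,1,1,1,1,1,1,1,1,1,1,1,1,1,1,1,1,2).

Now H_k = ker ∂_k / im ∂_{k+1}, so:

  H_0: rank C_0 − rank ∂_1 = 10 − 9 = 1, and the invariant factors of ∂_1 are all 1, so H_0 = Z.
  H_1: rank ker ∂_1 − rank ∂_2 = (30 − 9) − 20 = 1, and ∂_2 has invariant factor 2 > 1, so H_1 = Z ⊕ Z_2.
  H_2: rank ker ∂_2 − rank ∂_3 = (20 − 20) − 0 = 0, and there is no ∂_3, so H_2 = 0.

H_0 = Z,  H_1 = Z ⊕ Z_2,  H_2 = 0.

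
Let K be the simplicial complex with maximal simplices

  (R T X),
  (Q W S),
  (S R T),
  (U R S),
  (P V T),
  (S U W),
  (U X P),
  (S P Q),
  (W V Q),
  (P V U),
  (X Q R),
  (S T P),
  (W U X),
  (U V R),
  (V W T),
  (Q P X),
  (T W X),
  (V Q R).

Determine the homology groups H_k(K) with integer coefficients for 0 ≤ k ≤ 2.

Take the total order P < Q < R < S < T < U < V < W < X on the vertex set. Then K (dimension 2) consists of the simplices:

  0-simplices (9): P, Q, R, S, T, U, V, W, X
  1-simplices (27): PQ, PS, PT, PU, PV, PX, QR, QS, QV, QW, QX, RS, RT, RU, RV, RX, ST, SU, SW, TV, TW, TX, UV, UW, UX, VW, WX
  2-simplices (18): PQS, PQX, PST, PTV, PUV, PUX, QRV, QRX, QSW, QVW, RST, RSU, RTX, RUV, SUW, TVW, TWX, UWX

so the chain groups are C_0 ≅ Z^9, C_1 ≅ Z^27, C_2 ≅ Z^18.

∂_1: C_1 → C_0 maps an edge to its endpoints' difference, ∂[p,q] = q − p.
The 9×27 boundary matrix has rank 8 and Smith normal form diag(1,1,1,1,1,1,1,1).

∂_2: C_2 → C_1 maps a triangle to the signed sum of its edges. For instance
  ∂PTV = TV − PV + PT,
  ∂RST = ST − RT + RS.
As a 27×18 matrix over Z this has rank 17, with invariant factors (1,1,1,1,1,1,1,1,1,1,1,1,1,1,1,1,1).

From H_k ≅ ker(∂_k) / im(∂_{k+1}) we obtain:

  H_0: rank C_0 − rank ∂_1 = 9 − 8 = 1, and the invariant factors of ∂_1 are all 1, so H_0 = Z.
  H_1: rank ker ∂_1 − rank ∂_2 = (27 − 8) − 17 = 2, and the invariant factors of ∂_2 are all 1, so H_1 = Z^2.
  H_2: rank ker ∂_2 − rank ∂_3 = (18 − 17) − 0 = 1, and there is no ∂_3, so H_2 = Z.

As a check, the Euler characteristic is 9 − 27 + 18 = 0, which agrees with 1 − 2 + 1 = 0.

H_0 ≅ Z,  H_1 ≅ Z^2,  H_2 ≅ Z.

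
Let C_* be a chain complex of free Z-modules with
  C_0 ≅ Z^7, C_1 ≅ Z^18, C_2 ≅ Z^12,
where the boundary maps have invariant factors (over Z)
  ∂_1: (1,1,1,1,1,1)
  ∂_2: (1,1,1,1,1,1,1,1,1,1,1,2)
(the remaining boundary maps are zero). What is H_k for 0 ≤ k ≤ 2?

H_0: b_0 = 7 − 0 − 6 = 1; torsion from ∂_1 factors > 1: none. So H_0 ≅ Z.
H_1: b_1 = 18 − 6 − 12 = 0; torsion from ∂_2 factors > 1: [2]. So H_1 ≅ Z/2.
H_2: b_2 = 12 − 12 − 0 = 0; torsion from ∂_3 factors > 1: none. So H_2 ≅ 0.

H_0 ≅ Z,  H_1 ≅ Z/2,  H_2 = 0.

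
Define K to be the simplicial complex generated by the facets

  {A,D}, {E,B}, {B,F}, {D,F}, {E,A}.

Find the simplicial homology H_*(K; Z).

K has 5 vertices, 5 edges.
rank ∂_0 = 0, rank ∂_1 = 4 ⇒ b_0 = 5 − 0 − 4 = 1; all invariant factors of ∂_1 are 1 so no torsion. So H_0 ≅ Z.
rank ∂_1 = 4, rank ∂_2 = 0 ⇒ b_1 = 5 − 4 − 0 = 1. So H_1 ≅ Z.

H_0 = Z,  H_1 = Z.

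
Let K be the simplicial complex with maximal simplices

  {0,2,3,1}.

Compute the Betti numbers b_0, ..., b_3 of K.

b_0 = 1, b_1 = 0, b_2 = 0, b_3 = 0.

Fix the vertex order 0 < 1 < 2 < 3 and write every simplex with vertices in increasing order. Then dim K = 3 and the simplices of K are:

  0-simplices (4): [0], [1], [2], [3]
  1-simplices (6): [0,1], [0,2], [0,3], [1,2], [1,3], [2,3]
  2-simplices (4): [0,1,2], [0,1,3], [0,2,3], [1,2,3]
  3-simplices (1): [0,1,2,3]

so the chain groups are C_0 ≅ Z^4, C_1 ≅ Z^6, C_2 ≅ Z^4, C_3 ≅ Z^1.

Boundary ∂_1: C_1 → C_0 is given by ∂[p,q] = [q] − [p].
This gives a 4×6 integer matrix of rank 3; reducing to Smith normal form yields diagonal entries (1,1,1).

Boundary ∂_2: C_2 → C_1 acts by ∂[p,q,r] = [q,r] − [p,r] + [p,q]. For instance
  ∂[0,2,3] = [2,3] − [0,3] + [0,2],
  ∂[0,1,2] = [1,2] − [0,2] + [0,1].
The resulting 6×4 matrix has rank 3, and its Smith normal form has invariant factors (1,1,1).

The boundary map ∂_3: C_3 → C_2 sends each 3-simplex σ to the alternating sum Σ_i (−1)^i (σ with its i-th vertex removed). For instance
  ∂[0,1,2,3] = [1,2,3] − [0,2,3] + [0,1,3] − [0,1,2].
The 4×1 boundary matrix has rank 1 and Smith normal form diag(1).

Reading off H_k = ker ∂_k / im ∂_{k+1}:

  H_0: rank C_0 − rank ∂_1 = 4 − 3 = 1, and the invariant factors of ∂_1 are all 1, so H_0 ≅ Z.
  H_1: rank ker ∂_1 − rank ∂_2 = (6 − 3) − 3 = 0, and the invariant factors of ∂_2 are all 1, so H_1 ≅ 0.
  H_2: rank ker ∂_2 − rank ∂_3 = (4 − 3) − 1 = 0, and the invariant factors of ∂_3 are all 1, so H_2 ≅ 0.
  H_3: rank ker ∂_3 − rank ∂_4 = (1 − 1) − 0 = 0, and there is no ∂_4, so H_3 ≅ 0.

Hence the Betti numbers are b_0 = 1, b_1 = 0, b_2 = 0, b_3 = 0.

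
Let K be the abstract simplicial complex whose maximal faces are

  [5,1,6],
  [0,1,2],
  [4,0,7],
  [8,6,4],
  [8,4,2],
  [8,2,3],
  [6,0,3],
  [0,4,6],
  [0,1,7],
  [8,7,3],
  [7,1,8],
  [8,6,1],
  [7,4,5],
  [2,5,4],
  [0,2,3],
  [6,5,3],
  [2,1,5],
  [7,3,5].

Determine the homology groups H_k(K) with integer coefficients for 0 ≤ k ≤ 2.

H_0 ≅ Z,  H_1 ≅ Z^2,  H_2 ≅ Z.

K has 9 vertices, 27 edges, 18 triangles.
rank ∂_0 = 0, rank ∂_1 = 8 ⇒ b_0 = 9 − 0 − 8 = 1; all invariant factors of ∂_1 are 1 so no torsion. So H_0 ≅ Z.
rank ∂_1 = 8, rank ∂_2 = 17 ⇒ b_1 = 27 − 8 − 17 = 2; all invariant factors of ∂_2 are 1 so no torsion. So H_1 ≅ Z^2.
rank ∂_2 = 17, rank ∂_3 = 0 ⇒ b_2 = 18 − 17 − 0 = 1. So H_2 ≅ Z.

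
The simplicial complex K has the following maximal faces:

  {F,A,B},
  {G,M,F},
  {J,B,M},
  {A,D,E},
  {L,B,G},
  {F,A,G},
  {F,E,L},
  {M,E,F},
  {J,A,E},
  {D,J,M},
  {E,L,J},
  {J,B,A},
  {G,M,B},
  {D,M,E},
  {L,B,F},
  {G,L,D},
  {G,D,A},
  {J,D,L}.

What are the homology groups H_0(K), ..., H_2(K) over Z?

H_0 = Z,  H_1 = Z × Z/2,  H_2 = 0.

Take the total order A < B < D < E < F < G < J < L < M on the vertex set. Then K (dimension 2) consists of the simplices:

  0-simplices (9): A, B, D, E, F, G, J, L, M
  1-simplices (27): AB, AD, AE, AF, AG, AJ, BF, BG, BJ, BL, BM, DE, DG, DJ, DL, DM, EF, EJ, EL, EM, FG, FL, FM, GL, GM, JL, JM
  2-simplices (18): ABF, ABJ, ADE, ADG, AEJ, AFG, BFL, BGL, BGM, BJM, DEM, DGL, DJL, DJM, EFL, EFM, EJL, FGM

Hence C_0 ≅ Z^9, C_1 ≅ Z^27, C_2 ≅ Z^18.

The boundary map ∂_1: C_1 → C_0 maps an edge to its endpoints' difference, ∂[p,q] = q − p. For instance
  ∂FM = M − F.
As a 9×27 matrix over Z this has rank 8, with invariant factors (1,1,1,1,1,1,1,1).

∂_2: C_2 → C_1 acts by ∂[p,q,r] = [q,r] − [p,r] + [p,q]. For instance
  ∂EFL = FL − EL + EF,
  ∂BFL = FL − BL + BF.
This gives a 27×18 integer matrix of rank 18; reducing to Smith normal form yields diagonal entries (1,1,1,1,1,1,1,1,1,1,1,1,1,1,1,1,1,2).

Now H_k = ker ∂_k / im ∂_{k+1}, so:

  H_0: rank C_0 − rank ∂_1 = 9 − 8 = 1, and the invariant factors of ∂_1 are all 1, so H_0 ≅ Z.
  H_1: rank ker ∂_1 − rank ∂_2 = (27 − 8) − 18 = 1, and ∂_2 has invariant factor 2 > 1, so H_1 ≅ Z × Z/2.
  H_2: rank ker ∂_2 − rank ∂_3 = (18 − 18) − 0 = 0, and there is no ∂_3, so H_2 ≅ 0.

(K is a triangulation of the Klein bottle.)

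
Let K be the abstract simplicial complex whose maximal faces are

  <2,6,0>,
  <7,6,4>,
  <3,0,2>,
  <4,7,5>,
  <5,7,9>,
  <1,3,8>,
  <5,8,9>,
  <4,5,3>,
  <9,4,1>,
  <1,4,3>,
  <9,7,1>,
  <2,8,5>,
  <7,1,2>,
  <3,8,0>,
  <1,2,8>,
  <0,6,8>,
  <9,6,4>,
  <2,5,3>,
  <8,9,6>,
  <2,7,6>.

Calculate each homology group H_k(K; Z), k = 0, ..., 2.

H_0 ≅ Z,  H_1 ≅ Z ⊕ Z/2Z,  H_2 = 0.

Order the vertices as 0 < 1 < 2 < 3 < 4 < 5 < 6 < 7 < 8 < 9. Listing each simplex with vertices in this order, K has dimension 2 with simplices:

  0-simplices (10): [0], [1], [2], [3], [4], [5], [6], [7], [8], [9]
  1-simplices (30): (30 of them)
  2-simplices (20): (20 of them)

Hence C_0 ≅ Z^10, C_1 ≅ Z^30, C_2 ≅ Z^20.

The boundary map ∂_1: C_1 → C_0 maps an edge to its endpoints' difference, ∂[p,q] = q − p. For instance
  ∂[5,7] = [7] − [5].
This gives a 10×30 integer matrix of rank 9; reducing to Smith normal form yields diagonal entries (1,1,1,1,1,1,1,1,1).

Boundary ∂_2: C_2 → C_1 acts by ∂[p,q,r] = [q,r] − [p,r] + [p,q]. For instance
  ∂[0,3,8] = [3,8] − [0,8] + [0,3],
  ∂[1,3,8] = [3,8] − [1,8] + [1,3].
As a 30×20 matrix over Z this has rank 20, with invariant factors (1,1,1,1,1,1,1,1,1,1,1,1,1,1,1,1,1,1,1,2).

Now H_k = ker ∂_k / im ∂_{k+1}, so:

  H_0: rank C_0 − rank ∂_1 = 10 − 9 = 1, and the invariant factors of ∂_1 are all 1, so H_0 = Z.
  H_1: rank ker ∂_1 − rank ∂_2 = (30 − 9) − 20 = 1, and ∂_2 has invariant factor 2 > 1, so H_1 = Z ⊕ Z/2Z.
  H_2: rank ker ∂_2 − rank ∂_3 = (20 − 20) − 0 = 0, and there is no ∂_3, so H_2 = 0.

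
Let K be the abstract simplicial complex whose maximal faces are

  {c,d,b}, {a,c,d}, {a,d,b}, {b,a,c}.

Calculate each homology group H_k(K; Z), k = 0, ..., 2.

H_0 ≅ Z,  H_1 = 0,  H_2 ≅ Z.

Take the total order a < b < c < d on the vertex set. Then K (dimension 2) consists of the simplices:

  0-simplices (4): a, b, c, d
  1-simplices (6): ab, ac, ad, bc, bd, cd
  2-simplices (4): abc, abd, acd, bcd

Hence C_0 ≅ Z^4, C_1 ≅ Z^6, C_2 ≅ Z^4.

The boundary map ∂_1: C_1 → C_0 maps an edge to its endpoints' difference, ∂[p,q] = q − p.
The resulting 4×6 matrix has rank 3, and its Smith normal form has invariant factors (1,1,1).

∂_2: C_2 → C_1 sends each 2-simplex [p,q,r] to [q,r] − [p,r] + [p,q]. For instance
  ∂abc = bc − ac + ab,
  ∂bcd = cd − bd + bc.
As a 6×4 matrix over Z this has rank 3, with invariant factors (1,1,1).

Computing H_k = (kernel of ∂_k) / (image of ∂_{k+1}):

  H_0: rank C_0 − rank ∂_1 = 4 − 3 = 1, and the invariant factors of ∂_1 are all 1, so H_0 ≅ Z.
  H_1: rank ker ∂_1 − rank ∂_2 = (6 − 3) − 3 = 0, and the invariant factors of ∂_2 are all 1, so H_1 ≅ 0.
  H_2: rank ker ∂_2 − rank ∂_3 = (4 − 3) − 0 = 1, and there is no ∂_3, so H_2 ≅ Z.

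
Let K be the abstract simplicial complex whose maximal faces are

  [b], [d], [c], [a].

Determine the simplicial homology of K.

H_0 ≅ Z^4.

Take the total order a < b < c < d on the vertex set. Then K (dimension 0) consists of the simplices:

  0-simplices (4): a, b, c, d

giving chain groups C_0 ≅ Z^4.

Now H_k = ker ∂_k / im ∂_{k+1}, so:

  H_0: rank C_0 − rank ∂_1 = 4 − 0 = 4, and there is no ∂_1, so H_0 ≅ Z^4.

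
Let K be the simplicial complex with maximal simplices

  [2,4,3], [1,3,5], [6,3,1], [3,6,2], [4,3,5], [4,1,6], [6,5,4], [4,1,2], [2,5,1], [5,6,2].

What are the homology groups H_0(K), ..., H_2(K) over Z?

H_0 ≅ Z,  H_1 ≅ Z/2,  H_2 = 0.

Order the vertices as 1 < 2 < 3 < 4 < 5 < 6. Listing each simplex with vertices in this order, K has dimension 2 with simplices:

  0-simplices (6): [1], [2], [3], [4], [5], [6]
  1-simplices (15): [1,2], [1,3], [1,4], [1,5], [1,6], [2,3], [2,4], [2,5], [2,6], [3,4], [3,5], [3,6], [4,5], [4,6], [5,6]
  2-simplices (10): [1,2,4], [1,2,5], [1,3,5], [1,3,6], [1,4,6], [2,3,4], [2,3,6], [2,5,6], [3,4,5], [4,5,6]

Hence C_0 ≅ Z^6, C_1 ≅ Z^15, C_2 ≅ Z^10.

∂_1: C_1 → C_0 maps an edge to its endpoints' difference, ∂[p,q] = q − p.
As a 6×15 matrix over Z this has rank 5, with invariant factors (1,1,1,1,1).

The boundary map ∂_2: C_2 → C_1 maps a triangle to the signed sum of its edges. For instance
  ∂[1,2,5] = [2,5] − [1,5] + [1,2],
  ∂[3,4,5] = [4,5] − [3,5] + [3,4].
The resulting 15×10 matrix has rank 10, and its Smith normal form has invariant factors (1,1,1,1,1,1,1,1,1,2).

From H_k ≅ ker(∂_k) / im(∂_{k+1}) we obtain:

  H_0: rank C_0 − rank ∂_1 = 6 − 5 = 1, and the invariant factors of ∂_1 are all 1, so H_0 ≅ Z.
  H_1: rank ker ∂_1 − rank ∂_2 = (15 − 5) − 10 = 0, and ∂_2 has invariant factor 2 > 1, so H_1 ≅ Z/2.
  H_2: rank ker ∂_2 − rank ∂_3 = (10 − 10) − 0 = 0, and there is no ∂_3, so H_2 ≅ 0.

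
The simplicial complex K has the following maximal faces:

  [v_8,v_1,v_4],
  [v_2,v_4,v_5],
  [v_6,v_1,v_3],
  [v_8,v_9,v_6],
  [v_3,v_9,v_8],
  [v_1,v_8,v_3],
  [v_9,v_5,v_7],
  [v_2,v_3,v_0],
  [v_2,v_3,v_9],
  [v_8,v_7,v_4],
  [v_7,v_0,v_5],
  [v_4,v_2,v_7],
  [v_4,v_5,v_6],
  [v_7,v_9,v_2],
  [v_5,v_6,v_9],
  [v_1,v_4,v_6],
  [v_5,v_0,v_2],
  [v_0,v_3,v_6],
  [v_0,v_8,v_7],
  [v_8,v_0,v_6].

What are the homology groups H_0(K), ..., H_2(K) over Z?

H_0 = Z,  H_1 = Z ⊕ Z/2,  H_2 = 0.

Take the total order v_0 < v_1 < v_2 < v_3 < v_4 < v_5 < v_6 < v_7 < v_8 < v_9 on the vertex set. Then K (dimension 2) consists of the simplices:

  0-simplices (10): [v_0], [v_1], [v_2], [v_3], [v_4], [v_5], [v_6], [v_7], [v_8], [v_9]
  1-simplices (30): (30 of them)
  2-simplices (20): (20 of them)

Hence C_0 ≅ Z^10, C_1 ≅ Z^30, C_2 ≅ Z^20.

The boundary map ∂_1: C_1 → C_0 is given by ∂[p,q] = [q] − [p].
As a 10×30 matrix over Z this has rank 9, with invariant factors (1,1,1,1,1,1,1,1,1).

Boundary ∂_2: C_2 → C_1 sends each 2-simplex [p,q,r] to [q,r] − [p,r] + [p,q]. For instance
  ∂[v_6,v_8,v_9] = [v_8,v_9] − [v_6,v_9] + [v_6,v_8],
  ∂[v_1,v_4,v_8] = [v_4,v_8] − [v_1,v_8] + [v_1,v_4].
The resulting 30×20 matrix has rank 20, and its Smith normal form has invariant factors (1,1,1,1,1,1,1,1,1,1,1,1,1,1,1,1,1,1,1,2).

From H_k ≅ ker(∂_k) / im(∂_{k+1}) we obtain:

  H_0: rank C_0 − rank ∂_1 = 10 − 9 = 1, and the invariant factors of ∂_1 are all 1, so H_0 = Z.
  H_1: rank ker ∂_1 − rank ∂_2 = (30 − 9) − 20 = 1, and ∂_2 has invariant factor 2 > 1, so H_1 = Z ⊕ Z/2.
  H_2: rank ker ∂_2 − rank ∂_3 = (20 − 20) − 0 = 0, and there is no ∂_3, so H_2 = 0.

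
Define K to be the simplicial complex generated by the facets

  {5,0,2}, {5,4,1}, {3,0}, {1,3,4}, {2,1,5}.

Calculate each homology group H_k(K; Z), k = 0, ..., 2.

H_0 ≅ Z,  H_1 ≅ Z,  H_2 = 0.

Take the total order 0 < 1 < 2 < 3 < 4 < 5 on the vertex set. Then K (dimension 2) consists of the simplices:

  0-simplices (6): [0], [1], [2], [3], [4], [5]
  1-simplices (10): [0,2], [0,3], [0,5], [1,2], [1,3], [1,4], [1,5], [2,5], [3,4], [4,5]
  2-simplices (4): [0,2,5], [1,2,5], [1,3,4], [1,4,5]

Hence C_0 ≅ Z^6, C_1 ≅ Z^10, C_2 ≅ Z^4.

Boundary ∂_1: C_1 → C_0 maps an edge to its endpoints' difference, ∂[p,q] = q − p.
As a 6×10 matrix over Z this has rank 5, with invariant factors (1,1,1,1,1).

∂_2: C_2 → C_1 acts by ∂[p,q,r] = [q,r] − [p,r] + [p,q]. For instance
  ∂[0,2,5] = [2,5] − [0,5] + [0,2],
  ∂[1,4,5] = [4,5] − [1,5] + [1,4].
As a 10×4 matrix over Z this has rank 4, with invariant factors (1,1,1,1).

Reading off H_k = ker ∂_k / im ∂_{k+1}:

  H_0: rank C_0 − rank ∂_1 = 6 − 5 = 1, and the invariant factors of ∂_1 are all 1, so H_0 = Z.
  H_1: rank ker ∂_1 − rank ∂_2 = (10 − 5) − 4 = 1, and the invariant factors of ∂_2 are all 1, so H_1 = Z.
  H_2: rank ker ∂_2 − rank ∂_3 = (4 − 4) − 0 = 0, and there is no ∂_3, so H_2 = 0.

As a check, the Euler characteristic is 6 − 10 + 4 = 0, which agrees with 1 − 1 + 0 = 0.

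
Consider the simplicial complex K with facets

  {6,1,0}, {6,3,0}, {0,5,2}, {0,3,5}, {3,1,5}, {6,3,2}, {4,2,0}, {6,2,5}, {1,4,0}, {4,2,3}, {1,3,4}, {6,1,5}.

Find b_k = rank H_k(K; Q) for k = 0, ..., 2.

Order the vertices as 0 < 1 < 2 < 3 < 4 < 5 < 6. Listing each simplex with vertices in this order, K has dimension 2 with simplices:

  0-simplices (7): [0], [1], [2], [3], [4], [5], [6]
  1-simplices (18): [0,1], [0,2], [0,3], [0,4], [0,5], [0,6], [1,3], [1,4], [1,5], [1,6], [2,3], [2,4], [2,5], [2,6], [3,4], [3,5], [3,6], [5,6]
  2-simplices (12): [0,1,4], [0,1,6], [0,2,4], [0,2,5], [0,3,5], [0,3,6], [1,3,4], [1,3,5], [1,5,6], [2,3,4], [2,3,6], [2,5,6]

so the chain groups are C_0 ≅ Z^7, C_1 ≅ Z^18, C_2 ≅ Z^12.

∂_1: C_1 → C_0 maps an edge to its endpoints' difference, ∂[p,q] = q − p. For instance
  ∂[1,5] = [5] − [1].
As a 7×18 matrix over Z this has rank 6, with invariant factors (1,1,1,1,1,1).

∂_2: C_2 → C_1 sends each 2-simplex [p,q,r] to [q,r] − [p,r] + [p,q]. For instance
  ∂[0,3,6] = [3,6] − [0,6] + [0,3],
  ∂[2,5,6] = [5,6] − [2,6] + [2,5].
The 18×12 boundary matrix has rank 12 and Smith normal form diag(1,1,1,1,1,1,1,1,1,1,1,2).

Reading off H_k = ker ∂_k / im ∂_{k+1}:

  H_0: rank C_0 − rank ∂_1 = 7 − 6 = 1, and the invariant factors of ∂_1 are all 1, so H_0 = Z.
  H_1: rank ker ∂_1 − rank ∂_2 = (18 − 6) − 12 = 0, and ∂_2 has invariant factor 2 > 1, so H_1 = Z/2.
  H_2: rank ker ∂_2 − rank ∂_3 = (12 − 12) − 0 = 0, and there is no ∂_3, so H_2 = 0.

As a check, the Euler characteristic is 7 − 18 + 12 = 1, which agrees with 1 − 0 + 0 = 1.

Hence the Betti numbers are b_0 = 1, b_1 = 0, b_2 = 0.

b_0 = 1, b_1 = 0, b_2 = 0.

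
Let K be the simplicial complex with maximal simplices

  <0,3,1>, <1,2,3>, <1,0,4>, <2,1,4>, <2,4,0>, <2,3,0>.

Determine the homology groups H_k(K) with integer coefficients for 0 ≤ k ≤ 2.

We work with the vertex ordering 0 < 1 < 2 < 3 < 4. The simplices of K, each written with vertices in increasing order, are:

  0-simplices (5): [0], [1], [2], [3], [4]
  1-simplices (9): [0,1], [0,2], [0,3], [0,4], [1,2], [1,3], [1,4], [2,3], [2,4]
  2-simplices (6): [0,1,3], [0,1,4], [0,2,3], [0,2,4], [1,2,3], [1,2,4]

giving chain groups C_0 ≅ Z^5, C_1 ≅ Z^9, C_2 ≅ Z^6.

The boundary map ∂_1: C_1 → C_0 maps an edge to its endpoints' difference, ∂[p,q] = q − p. For instance
  ∂[1,2] = [2] − [1].
As a 5×9 matrix over Z this has rank 4, with invariant factors (1,1,1,1).

∂_2: C_2 → C_1 sends each 2-simplex [p,q,r] to [q,r] − [p,r] + [p,q]. For instance
  ∂[1,2,3] = [2,3] − [1,3] + [1,2],
  ∂[0,1,4] = [1,4] − [0,4] + [0,1].
The 9×6 boundary matrix has rank 5 and Smith normal form diag(1,1,1,1,1).

Now H_k = ker ∂_k / im ∂_{k+1}, so:

  H_0: rank C_0 − rank ∂_1 = 5 − 4 = 1, and the invariant factors of ∂_1 are all 1, so H_0 = Z.
  H_1: rank ker ∂_1 − rank ∂_2 = (9 − 4) − 5 = 0, and the invariant factors of ∂_2 are all 1, so H_1 = 0.
  H_2: rank ker ∂_2 − rank ∂_3 = (6 − 5) − 0 = 1, and there is no ∂_3, so H_2 = Z.

H_0 ≅ Z,  H_1 = 0,  H_2 ≅ Z.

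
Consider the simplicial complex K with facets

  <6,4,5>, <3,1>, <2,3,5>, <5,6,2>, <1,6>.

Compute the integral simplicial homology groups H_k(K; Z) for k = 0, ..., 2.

Order the vertices as 1 < 2 < 3 < 4 < 5 < 6. Listing each simplex with vertices in this order, K has dimension 2 with simplices:

  0-simplices (6): [1], [2], [3], [4], [5], [6]
  1-simplices (9): [1,3], [1,6], [2,3], [2,5], [2,6], [3,5], [4,5], [4,6], [5,6]
  2-simplices (3): [2,3,5], [2,5,6], [4,5,6]

giving chain groups C_0 ≅ Z^6, C_1 ≅ Z^9, C_2 ≅ Z^3.

∂_1: C_1 → C_0 is given by ∂[p,q] = [q] − [p]. For instance
  ∂[2,6] = [6] − [2].
This gives a 6×9 integer matrix of rank 5; reducing to Smith normal form yields diagonal entries (1,1,1,1,1).

Boundary ∂_2: C_2 → C_1 sends each 2-simplex [p,q,r] to [q,r] − [p,r] + [p,q]. For instance
  ∂[2,5,6] = [5,6] − [2,6] + [2,5],
  ∂[2,3,5] = [3,5] − [2,5] + [2,3].
The 9×3 boundary matrix has rank 3 and Smith normal form diag(1,1,1).

From H_k ≅ ker(∂_k) / im(∂_{k+1}) we obtain:

  H_0: rank C_0 − rank ∂_1 = 6 − 5 = 1, and the invariant factors of ∂_1 are all 1, so H_0 ≅ Z.
  H_1: rank ker ∂_1 − rank ∂_2 = (9 − 5) − 3 = 1, and the invariant factors of ∂_2 are all 1, so H_1 ≅ Z.
  H_2: rank ker ∂_2 − rank ∂_3 = (3 − 3) − 0 = 0, and there is no ∂_3, so H_2 ≅ 0.

As a check, the Euler characteristic is 6 − 9 + 3 = 0, which agrees with 1 − 1 + 0 = 0.

H_0 = Z,  H_1 = Z,  H_2 = 0.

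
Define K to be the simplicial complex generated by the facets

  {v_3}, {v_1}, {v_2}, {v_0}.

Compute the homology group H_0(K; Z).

H_0 ≅ Z^4.

We work with the vertex ordering v_0 < v_1 < v_2 < v_3. The simplices of K, each written with vertices in increasing order, are:

  0-simplices (4): [v_0], [v_1], [v_2], [v_3]

so the chain groups are C_0 ≅ Z^4.

Computing H_k = (kernel of ∂_k) / (image of ∂_{k+1}):

  H_0: rank C_0 − rank ∂_1 = 4 − 0 = 4, and there is no ∂_1, so H_0 ≅ Z^4.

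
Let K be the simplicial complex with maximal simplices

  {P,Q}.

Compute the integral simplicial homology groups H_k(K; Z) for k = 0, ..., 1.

K has 2 vertices, 1 edge.
rank ∂_0 = 0, rank ∂_1 = 1 ⇒ b_0 = 2 − 0 − 1 = 1; all invariant factors of ∂_1 are 1 so no torsion. So H_0 = Z.
rank ∂_1 = 1, rank ∂_2 = 0 ⇒ b_1 = 1 − 1 − 0 = 0. So H_1 = 0.

H_0 = Z,  H_1 = 0.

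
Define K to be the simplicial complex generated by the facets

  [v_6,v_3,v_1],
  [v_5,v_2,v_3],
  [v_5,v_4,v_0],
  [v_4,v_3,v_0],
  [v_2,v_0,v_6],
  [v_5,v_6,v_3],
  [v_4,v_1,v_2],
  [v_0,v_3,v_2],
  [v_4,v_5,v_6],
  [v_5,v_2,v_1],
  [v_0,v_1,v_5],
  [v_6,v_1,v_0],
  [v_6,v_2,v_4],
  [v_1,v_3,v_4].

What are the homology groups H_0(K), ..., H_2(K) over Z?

Fix the vertex order v_0 < v_1 < v_2 < v_3 < v_4 < v_5 < v_6 and write every simplex with vertices in increasing order. Then dim K = 2 and the simplices of K are:

  0-simplices (7): [v_0], [v_1], [v_2], [v_3], [v_4], [v_5], [v_6]
  1-simplices (21): (21 of them)
  2-simplices (14): (14 of them)

Hence C_0 ≅ Z^7, C_1 ≅ Z^21, C_2 ≅ Z^14.

The boundary map ∂_1: C_1 → C_0 maps an edge to its endpoints' difference, ∂[p,q] = q − p.
This gives a 7×21 integer matrix of rank 6; reducing to Smith normal form yields diagonal entries (1,1,1,1,1,1).

Boundary ∂_2: C_2 → C_1 sends each 2-simplex [p,q,r] to [q,r] − [p,r] + [p,q]. For instance
  ∂[v_0,v_2,v_6] = [v_2,v_6] − [v_0,v_6] + [v_0,v_2],
  ∂[v_0,v_1,v_6] = [v_1,v_6] − [v_0,v_6] + [v_0,v_1].
The 21×14 boundary matrix has rank 13 and Smith normal form diag(1,1,1,1,1,1,1,1,1,1,1,1,1).

From H_k ≅ ker(∂_k) / im(∂_{k+1}) we obtain:

  H_0: rank C_0 − rank ∂_1 = 7 − 6 = 1, and the invariant factors of ∂_1 are all 1, so H_0 = Z.
  H_1: rank ker ∂_1 − rank ∂_2 = (21 − 6) − 13 = 2, and the invariant factors of ∂_2 are all 1, so H_1 = Z^2.
  H_2: rank ker ∂_2 − rank ∂_3 = (14 − 13) − 0 = 1, and there is no ∂_3, so H_2 = Z.

As a check, the Euler characteristic is 7 − 21 + 14 = 0, which agrees with 1 − 2 + 1 = 0.

H_0 ≅ Z,  H_1 ≅ Z^2,  H_2 ≅ Z.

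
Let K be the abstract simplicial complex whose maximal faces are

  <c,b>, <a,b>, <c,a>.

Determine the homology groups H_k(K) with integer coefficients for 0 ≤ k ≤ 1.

Take the total order a < b < c on the vertex set. Then K (dimension 1) consists of the simplices:

  0-simplices (3): a, b, c
  1-simplices (3): ab, ac, bc

Hence C_0 ≅ Z^3, C_1 ≅ Z^3.

∂_1: C_1 → C_0 sends each edge [p,q] (with p < q) to q − p. For instance
  ∂ac = c − a.
This gives a 3×3 integer matrix of rank 2; reducing to Smith normal form yields diagonal entries (1,1).

From H_k ≅ ker(∂_k) / im(∂_{k+1}) we obtain:

  H_0: rank C_0 − rank ∂_1 = 3 − 2 = 1, and the invariant factors of ∂_1 are all 1, so H_0 = Z.
  H_1: rank ker ∂_1 − rank ∂_2 = (3 − 2) − 0 = 1, and there is no ∂_2, so H_1 = Z.

H_0 ≅ Z,  H_1 ≅ Z.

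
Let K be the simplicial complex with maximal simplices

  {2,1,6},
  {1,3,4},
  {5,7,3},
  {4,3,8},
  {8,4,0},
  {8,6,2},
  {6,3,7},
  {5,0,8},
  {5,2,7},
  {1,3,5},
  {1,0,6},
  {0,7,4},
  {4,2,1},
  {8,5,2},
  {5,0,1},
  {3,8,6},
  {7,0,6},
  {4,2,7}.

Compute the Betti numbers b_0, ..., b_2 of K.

b_0 = 1, b_1 = 2, b_2 = 1.

We work with the vertex ordering 0 < 1 < 2 < 3 < 4 < 5 < 6 < 7 < 8. The simplices of K, each written with vertices in increasing order, are:

  0-simplices (9): [0], [1], [2], [3], [4], [5], [6], [7], [8]
  1-simplices (27): (27 of them)
  2-simplices (18): [0,1,5], [0,1,6], [0,4,7], [0,4,8], [0,5,8], [0,6,7], [1,2,4], [1,2,6], [1,3,4], [1,3,5], [2,4,7], [2,5,7], [2,5,8], [2,6,8], [3,4,8], [3,5,7], [3,6,7], [3,6,8]

giving chain groups C_0 ≅ Z^9, C_1 ≅ Z^27, C_2 ≅ Z^18.

∂_1: C_1 → C_0 maps an edge to its endpoints' difference, ∂[p,q] = q − p. For instance
  ∂[5,8] = [8] − [5].
The 9×27 boundary matrix has rank 8 and Smith normal form diag(1,1,1,1,1,1,1,1).

∂_2: C_2 → C_1 acts by ∂[p,q,r] = [q,r] − [p,r] + [p,q]. For instance
  ∂[2,5,8] = [5,8] − [2,8] + [2,5],
  ∂[1,3,4] = [3,4] − [1,4] + [1,3].
This gives a 27×18 integer matrix of rank 17; reducing to Smith normal form yields diagonal entries (1,1,1,1,1,1,1,1,1,1,1,1,1,1,1,1,1).

Reading off H_k = ker ∂_k / im ∂_{k+1}:

  H_0: rank C_0 − rank ∂_1 = 9 − 8 = 1, and the invariant factors of ∂_1 are all 1, so H_0 ≅ Z.
  H_1: rank ker ∂_1 − rank ∂_2 = (27 − 8) − 17 = 2, and the invariant factors of ∂_2 are all 1, so H_1 ≅ Z^2.
  H_2: rank ker ∂_2 − rank ∂_3 = (18 − 17) − 0 = 1, and there is no ∂_3, so H_2 ≅ Z.

Hence the Betti numbers are b_0 = 1, b_1 = 2, b_2 = 1.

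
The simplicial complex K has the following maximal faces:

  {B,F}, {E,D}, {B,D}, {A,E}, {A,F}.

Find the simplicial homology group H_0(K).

H_0 = Z.

Take the total order A < B < D < E < F on the vertex set. Then K (dimension 1) consists of the simplices:

  0-simplices (5): A, B, D, E, F
  1-simplices (5): AE, AF, BD, BF, DE

Hence C_0 ≅ Z^5, C_1 ≅ Z^5.

Boundary ∂_1: C_1 → C_0 maps an edge to its endpoints' difference, ∂[p,q] = q − p.
The resulting 5×5 matrix has rank 4, and its Smith normal form has invariant factors (1,1,1,1).

Reading off H_k = ker ∂_k / im ∂_{k+1}:

  H_0: rank C_0 − rank ∂_1 = 5 − 4 = 1, and the invariant factors of ∂_1 are all 1, so H_0 = Z.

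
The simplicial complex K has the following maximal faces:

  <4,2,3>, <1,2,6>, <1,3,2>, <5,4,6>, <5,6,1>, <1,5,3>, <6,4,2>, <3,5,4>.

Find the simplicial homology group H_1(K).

H_1 = 0.

Fix the vertex order 1 < 2 < 3 < 4 < 5 < 6 and write every simplex with vertices in increasing order. Then dim K = 2 and the simplices of K are:

  0-simplices (6): [1], [2], [3], [4], [5], [6]
  1-simplices (12): [1,2], [1,3], [1,5], [1,6], [2,3], [2,4], [2,6], [3,4], [3,5], [4,5], [4,6], [5,6]
  2-simplices (8): [1,2,3], [1,2,6], [1,3,5], [1,5,6], [2,3,4], [2,4,6], [3,4,5], [4,5,6]

so the chain groups are C_0 ≅ Z^6, C_1 ≅ Z^12, C_2 ≅ Z^8.

The boundary map ∂_1: C_1 → C_0 is given by ∂[p,q] = [q] − [p]. For instance
  ∂[4,5] = [5] − [4].
As a 6×12 matrix over Z this has rank 5, with invariant factors (1,1,1,1,1).

∂_2: C_2 → C_1 acts by ∂[p,q,r] = [q,r] − [p,r] + [p,q]. For instance
  ∂[2,4,6] = [4,6] − [2,6] + [2,4],
  ∂[1,5,6] = [5,6] − [1,6] + [1,5].
The 12×8 boundary matrix has rank 7 and Smith normal form diag(1,1,1,1,1,1,1).

From H_k ≅ ker(∂_k) / im(∂_{k+1}) we obtain:

  H_1: rank ker ∂_1 − rank ∂_2 = (12 − 5) − 7 = 0, and the invariant factors of ∂_2 are all 1, so H_1 = 0.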